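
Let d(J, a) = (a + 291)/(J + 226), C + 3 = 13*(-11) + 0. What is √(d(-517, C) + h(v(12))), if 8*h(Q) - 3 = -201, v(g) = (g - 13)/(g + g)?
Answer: I*√8552199/582 ≈ 5.0248*I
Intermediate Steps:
C = -146 (C = -3 + (13*(-11) + 0) = -3 + (-143 + 0) = -3 - 143 = -146)
v(g) = (-13 + g)/(2*g) (v(g) = (-13 + g)/((2*g)) = (-13 + g)*(1/(2*g)) = (-13 + g)/(2*g))
d(J, a) = (291 + a)/(226 + J)
h(Q) = -99/4 (h(Q) = 3/8 + (⅛)*(-201) = 3/8 - 201/8 = -99/4)
√(d(-517, C) + h(v(12))) = √((291 - 146)/(226 - 517) - 99/4) = √(145/(-291) - 99/4) = √(-1/291*145 - 99/4) = √(-145/291 - 99/4) = √(-29389/1164) = I*√8552199/582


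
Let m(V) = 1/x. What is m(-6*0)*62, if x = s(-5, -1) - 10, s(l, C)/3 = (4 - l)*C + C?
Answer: -31/20 ≈ -1.5500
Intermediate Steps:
s(l, C) = 3*C + 3*C*(4 - l) (s(l, C) = 3*((4 - l)*C + C) = 3*(C*(4 - l) + C) = 3*(C + C*(4 - l)) = 3*C + 3*C*(4 - l))
x = -40 (x = 3*(-1)*(5 - 1*(-5)) - 10 = 3*(-1)*(5 + 5) - 10 = 3*(-1)*10 - 10 = -30 - 10 = -40)
m(V) = -1/40 (m(V) = 1/(-40) = -1/40)
m(-6*0)*62 = -1/40*62 = -31/20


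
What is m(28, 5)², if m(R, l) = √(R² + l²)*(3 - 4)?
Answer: 809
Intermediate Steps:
m(R, l) = -√(R² + l²) (m(R, l) = √(R² + l²)*(-1) = -√(R² + l²))
m(28, 5)² = (-√(28² + 5²))² = (-√(784 + 25))² = (-√809)² = 809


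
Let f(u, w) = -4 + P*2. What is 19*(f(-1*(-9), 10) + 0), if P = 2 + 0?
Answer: 0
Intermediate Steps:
P = 2
f(u, w) = 0 (f(u, w) = -4 + 2*2 = -4 + 4 = 0)
19*(f(-1*(-9), 10) + 0) = 19*(0 + 0) = 19*0 = 0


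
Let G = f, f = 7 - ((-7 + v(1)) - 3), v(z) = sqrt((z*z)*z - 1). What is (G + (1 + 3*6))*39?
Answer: 1404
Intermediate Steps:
v(z) = sqrt(-1 + z**3) (v(z) = sqrt(z**2*z - 1) = sqrt(z**3 - 1) = sqrt(-1 + z**3))
f = 17 (f = 7 - ((-7 + sqrt(-1 + 1**3)) - 3) = 7 - ((-7 + sqrt(-1 + 1)) - 3) = 7 - ((-7 + sqrt(0)) - 3) = 7 - ((-7 + 0) - 3) = 7 - (-7 - 3) = 7 - 1*(-10) = 7 + 10 = 17)
G = 17
(G + (1 + 3*6))*39 = (17 + (1 + 3*6))*39 = (17 + (1 + 18))*39 = (17 + 19)*39 = 36*39 = 1404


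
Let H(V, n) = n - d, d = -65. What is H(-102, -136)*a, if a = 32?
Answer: -2272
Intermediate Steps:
H(V, n) = 65 + n (H(V, n) = n - 1*(-65) = n + 65 = 65 + n)
H(-102, -136)*a = (65 - 136)*32 = -71*32 = -2272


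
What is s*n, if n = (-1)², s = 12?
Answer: 12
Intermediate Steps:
n = 1
s*n = 12*1 = 12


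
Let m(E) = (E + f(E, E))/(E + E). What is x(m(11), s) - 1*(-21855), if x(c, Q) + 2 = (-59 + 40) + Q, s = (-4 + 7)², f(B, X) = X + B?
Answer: 21843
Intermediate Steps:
f(B, X) = B + X
s = 9 (s = 3² = 9)
m(E) = 3/2 (m(E) = (E + (E + E))/(E + E) = (E + 2*E)/((2*E)) = (3*E)*(1/(2*E)) = 3/2)
x(c, Q) = -21 + Q (x(c, Q) = -2 + ((-59 + 40) + Q) = -2 + (-19 + Q) = -21 + Q)
x(m(11), s) - 1*(-21855) = (-21 + 9) - 1*(-21855) = -12 + 21855 = 21843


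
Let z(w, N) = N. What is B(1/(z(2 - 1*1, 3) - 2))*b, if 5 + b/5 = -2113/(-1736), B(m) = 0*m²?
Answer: 0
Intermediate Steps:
B(m) = 0
b = -32835/1736 (b = -25 + 5*(-2113/(-1736)) = -25 + 5*(-2113*(-1/1736)) = -25 + 5*(2113/1736) = -25 + 10565/1736 = -32835/1736 ≈ -18.914)
B(1/(z(2 - 1*1, 3) - 2))*b = 0*(-32835/1736) = 0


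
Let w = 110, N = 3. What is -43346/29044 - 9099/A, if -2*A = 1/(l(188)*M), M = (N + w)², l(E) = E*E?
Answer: 119267654511717143/14522 ≈ 8.2129e+12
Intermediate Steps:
l(E) = E²
M = 12769 (M = (3 + 110)² = 113² = 12769)
A = -1/902615072 (A = -1/(2*(188²)*12769) = -1/(2*35344*12769) = -1/(70688*12769) = -½*1/451307536 = -1/902615072 ≈ -1.1079e-9)
-43346/29044 - 9099/A = -43346/29044 - 9099/(-1/902615072) = -43346*1/29044 - 9099*(-902615072) = -21673/14522 + 8212894540128 = 119267654511717143/14522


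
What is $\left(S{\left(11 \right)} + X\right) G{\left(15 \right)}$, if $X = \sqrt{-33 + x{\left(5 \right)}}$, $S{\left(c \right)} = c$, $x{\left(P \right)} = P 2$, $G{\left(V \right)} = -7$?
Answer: $-77 - 7 i \sqrt{23} \approx -77.0 - 33.571 i$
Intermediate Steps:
$x{\left(P \right)} = 2 P$
$X = i \sqrt{23}$ ($X = \sqrt{-33 + 2 \cdot 5} = \sqrt{-33 + 10} = \sqrt{-23} = i \sqrt{23} \approx 4.7958 i$)
$\left(S{\left(11 \right)} + X\right) G{\left(15 \right)} = \left(11 + i \sqrt{23}\right) \left(-7\right) = -77 - 7 i \sqrt{23}$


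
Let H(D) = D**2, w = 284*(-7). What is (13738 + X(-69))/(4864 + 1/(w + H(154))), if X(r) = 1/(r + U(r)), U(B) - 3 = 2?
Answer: 198999283/70456662 ≈ 2.8244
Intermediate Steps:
U(B) = 5 (U(B) = 3 + 2 = 5)
w = -1988
X(r) = 1/(5 + r) (X(r) = 1/(r + 5) = 1/(5 + r))
(13738 + X(-69))/(4864 + 1/(w + H(154))) = (13738 + 1/(5 - 69))/(4864 + 1/(-1988 + 154**2)) = (13738 + 1/(-64))/(4864 + 1/(-1988 + 23716)) = (13738 - 1/64)/(4864 + 1/21728) = 879231/(64*(4864 + 1/21728)) = 879231/(64*(105684993/21728)) = (879231/64)*(21728/105684993) = 198999283/70456662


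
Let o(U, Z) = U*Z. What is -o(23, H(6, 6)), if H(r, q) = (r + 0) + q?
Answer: -276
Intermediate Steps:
H(r, q) = q + r (H(r, q) = r + q = q + r)
-o(23, H(6, 6)) = -23*(6 + 6) = -23*12 = -1*276 = -276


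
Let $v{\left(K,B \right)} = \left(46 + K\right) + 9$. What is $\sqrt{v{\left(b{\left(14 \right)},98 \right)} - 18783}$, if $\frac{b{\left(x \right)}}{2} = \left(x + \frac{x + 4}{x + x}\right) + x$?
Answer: $\frac{i \sqrt{914865}}{7} \approx 136.64 i$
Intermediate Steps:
$b{\left(x \right)} = 4 x + \frac{4 + x}{x}$ ($b{\left(x \right)} = 2 \left(\left(x + \frac{x + 4}{x + x}\right) + x\right) = 2 \left(\left(x + \frac{4 + x}{2 x}\right) + x\right) = 2 \left(2 x + \frac{4 + x}{2 x}\right) = 4 x + \frac{4 + x}{x}$)
$v{\left(K,B \right)} = 55 + K$
$\sqrt{v{\left(b{\left(14 \right)},98 \right)} - 18783} = \sqrt{\left(55 + \left(1 + 4 \cdot 14 + \frac{4}{14}\right)\right) - 18783} = \sqrt{\left(55 + \left(1 + 56 + 4 \cdot \frac{1}{14}\right)\right) - 18783} = \sqrt{\left(55 + \left(1 + 56 + \frac{2}{7}\right)\right) - 18783} = \sqrt{\left(55 + \frac{401}{7}\right) - 18783} = \sqrt{\frac{786}{7} - 18783} = \sqrt{- \frac{130695}{7}} = \frac{i \sqrt{914865}}{7}$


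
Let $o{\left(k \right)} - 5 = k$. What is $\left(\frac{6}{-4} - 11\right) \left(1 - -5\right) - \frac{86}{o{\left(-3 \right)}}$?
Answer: $-118$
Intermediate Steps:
$o{\left(k \right)} = 5 + k$
$\left(\frac{6}{-4} - 11\right) \left(1 - -5\right) - \frac{86}{o{\left(-3 \right)}} = \left(\frac{6}{-4} - 11\right) \left(1 - -5\right) - \frac{86}{5 - 3} = \left(6 \left(- \frac{1}{4}\right) - 11\right) \left(1 + 5\right) - \frac{86}{2} = \left(- \frac{3}{2} - 11\right) 6 - 43 = \left(- \frac{25}{2}\right) 6 - 43 = -75 - 43 = -118$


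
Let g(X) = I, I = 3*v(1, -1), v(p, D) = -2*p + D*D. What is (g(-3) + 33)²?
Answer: 900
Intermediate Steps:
v(p, D) = D² - 2*p (v(p, D) = -2*p + D² = D² - 2*p)
I = -3 (I = 3*((-1)² - 2*1) = 3*(1 - 2) = 3*(-1) = -3)
g(X) = -3
(g(-3) + 33)² = (-3 + 33)² = 30² = 900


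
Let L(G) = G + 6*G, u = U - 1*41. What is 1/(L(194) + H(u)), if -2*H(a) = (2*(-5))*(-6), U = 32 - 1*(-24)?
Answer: 1/1328 ≈ 0.00075301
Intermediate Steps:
U = 56 (U = 32 + 24 = 56)
u = 15 (u = 56 - 1*41 = 56 - 41 = 15)
H(a) = -30 (H(a) = -2*(-5)*(-6)/2 = -(-5)*(-6) = -1/2*60 = -30)
L(G) = 7*G
1/(L(194) + H(u)) = 1/(7*194 - 30) = 1/(1358 - 30) = 1/1328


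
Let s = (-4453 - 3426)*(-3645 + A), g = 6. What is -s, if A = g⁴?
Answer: -18507771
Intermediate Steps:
A = 1296 (A = 6⁴ = 1296)
s = 18507771 (s = (-4453 - 3426)*(-3645 + 1296) = -7879*(-2349) = 18507771)
-s = -1*18507771 = -18507771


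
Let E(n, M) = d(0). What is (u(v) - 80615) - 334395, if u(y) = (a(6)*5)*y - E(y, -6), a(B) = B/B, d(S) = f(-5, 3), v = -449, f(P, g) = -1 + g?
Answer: -417257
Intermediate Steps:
d(S) = 2 (d(S) = -1 + 3 = 2)
a(B) = 1
E(n, M) = 2
u(y) = -2 + 5*y (u(y) = (1*5)*y - 1*2 = 5*y - 2 = -2 + 5*y)
(u(v) - 80615) - 334395 = ((-2 + 5*(-449)) - 80615) - 334395 = ((-2 - 2245) - 80615) - 334395 = (-2247 - 80615) - 334395 = -82862 - 334395 = -417257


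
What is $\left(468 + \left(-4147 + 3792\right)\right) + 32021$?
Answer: $32134$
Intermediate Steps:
$\left(468 + \left(-4147 + 3792\right)\right) + 32021 = \left(468 - 355\right) + 32021 = 113 + 32021 = 32134$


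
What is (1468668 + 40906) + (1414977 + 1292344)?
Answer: 4216895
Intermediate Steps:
(1468668 + 40906) + (1414977 + 1292344) = 1509574 + 2707321 = 4216895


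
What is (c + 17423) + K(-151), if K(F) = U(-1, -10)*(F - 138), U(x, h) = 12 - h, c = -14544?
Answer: -3479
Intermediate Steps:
K(F) = -3036 + 22*F (K(F) = (12 - 1*(-10))*(F - 138) = (12 + 10)*(-138 + F) = 22*(-138 + F) = -3036 + 22*F)
(c + 17423) + K(-151) = (-14544 + 17423) + (-3036 + 22*(-151)) = 2879 + (-3036 - 3322) = 2879 - 6358 = -3479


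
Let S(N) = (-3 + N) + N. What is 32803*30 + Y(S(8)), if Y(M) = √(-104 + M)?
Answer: 984090 + I*√91 ≈ 9.8409e+5 + 9.5394*I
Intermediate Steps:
S(N) = -3 + 2*N
32803*30 + Y(S(8)) = 32803*30 + √(-104 + (-3 + 2*8)) = 984090 + √(-104 + (-3 + 16)) = 984090 + √(-104 + 13) = 984090 + √(-91) = 984090 + I*√91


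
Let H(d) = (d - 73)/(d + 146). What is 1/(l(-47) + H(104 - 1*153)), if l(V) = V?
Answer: -97/4681 ≈ -0.020722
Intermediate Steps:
H(d) = (-73 + d)/(146 + d)
1/(l(-47) + H(104 - 1*153)) = 1/(-47 + (-73 + (104 - 1*153))/(146 + (104 - 1*153))) = 1/(-47 + (-73 + (104 - 153))/(146 + (104 - 153))) = 1/(-47 + (-73 - 49)/(146 - 49)) = 1/(-47 - 122/97) = 1/(-4681/97) = -97/4681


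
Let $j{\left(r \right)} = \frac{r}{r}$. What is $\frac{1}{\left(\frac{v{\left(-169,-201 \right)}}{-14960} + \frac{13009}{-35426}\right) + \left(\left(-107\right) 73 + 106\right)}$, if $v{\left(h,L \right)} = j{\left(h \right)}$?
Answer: $- \frac{264986480}{2041818153433} \approx -0.00012978$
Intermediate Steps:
$j{\left(r \right)} = 1$
$v{\left(h,L \right)} = 1$
$\frac{1}{\left(\frac{v{\left(-169,-201 \right)}}{-14960} + \frac{13009}{-35426}\right) + \left(\left(-107\right) 73 + 106\right)} = \frac{1}{\left(1 \frac{1}{-14960} + \frac{13009}{-35426}\right) + \left(\left(-107\right) 73 + 106\right)} = \frac{1}{\left(1 \left(- \frac{1}{14960}\right) + 13009 \left(- \frac{1}{35426}\right)\right) + \left(-7811 + 106\right)} = \frac{1}{\left(- \frac{1}{14960} - \frac{13009}{35426}\right) - 7705} = \frac{1}{- \frac{97325033}{264986480} - 7705} = \frac{1}{- \frac{2041818153433}{264986480}} = - \frac{264986480}{2041818153433}$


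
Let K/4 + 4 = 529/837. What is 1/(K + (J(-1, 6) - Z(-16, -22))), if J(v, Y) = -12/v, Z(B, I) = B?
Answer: 837/12160 ≈ 0.068832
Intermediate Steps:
K = -11276/837 (K = -16 + 4*(529/837) = -16 + 2116/837 = -11276/837 ≈ -13.472)
1/(K + (J(-1, 6) - Z(-16, -22))) = 1/(-11276/837 + (-12/(-1) - 1*(-16))) = 1/(-11276/837 + (-12*(-1) + 16)) = 1/(-11276/837 + (12 + 16)) = 1/(-11276/837 + 28) = 1/(12160/837) = 837/12160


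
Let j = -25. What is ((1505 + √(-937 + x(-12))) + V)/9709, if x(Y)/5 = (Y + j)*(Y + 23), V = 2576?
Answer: 583/1387 + 2*I*√743/9709 ≈ 0.42033 + 0.005615*I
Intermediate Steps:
x(Y) = 5*(-25 + Y)*(23 + Y) (x(Y) = 5*((Y - 25)*(Y + 23)) = 5*((-25 + Y)*(23 + Y)) = 5*(-25 + Y)*(23 + Y))
((1505 + √(-937 + x(-12))) + V)/9709 = ((1505 + √(-937 + (-2875 - 10*(-12) + 5*(-12)²))) + 2576)/9709 = ((1505 + √(-937 + (-2875 + 120 + 5*144))) + 2576)*(1/9709) = ((1505 + √(-937 + (-2875 + 120 + 720))) + 2576)*(1/9709) = ((1505 + √(-937 - 2035)) + 2576)*(1/9709) = ((1505 + √(-2972)) + 2576)*(1/9709) = ((1505 + 2*I*√743) + 2576)*(1/9709) = (4081 + 2*I*√743)*(1/9709) = 583/1387 + 2*I*√743/9709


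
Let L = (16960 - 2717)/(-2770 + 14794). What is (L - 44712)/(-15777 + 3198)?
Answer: 537602845/151249896 ≈ 3.5544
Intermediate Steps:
L = 14243/12024 ≈ 1.1845
(L - 44712)/(-15777 + 3198) = (14243/12024 - 44712)/(-15777 + 3198) = -537602845/12024/(-12579) = -537602845/12024*(-1/12579) = 537602845/151249896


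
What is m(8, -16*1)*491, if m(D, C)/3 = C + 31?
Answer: 22095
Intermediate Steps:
m(D, C) = 93 + 3*C (m(D, C) = 3*(C + 31) = 3*(31 + C) = 93 + 3*C)
m(8, -16*1)*491 = (93 + 3*(-16*1))*491 = (93 + 3*(-16))*491 = (93 - 48)*491 = 45*491 = 22095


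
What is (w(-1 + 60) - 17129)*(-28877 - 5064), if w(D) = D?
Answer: 579372870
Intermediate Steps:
(w(-1 + 60) - 17129)*(-28877 - 5064) = ((-1 + 60) - 17129)*(-28877 - 5064) = (59 - 17129)*(-33941) = -17070*(-33941) = 579372870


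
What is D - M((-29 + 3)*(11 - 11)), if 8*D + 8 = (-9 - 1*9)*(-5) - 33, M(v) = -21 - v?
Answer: 217/8 ≈ 27.125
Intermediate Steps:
D = 49/8 (D = -1 + ((-9 - 1*9)*(-5) - 33)/8 = -1 + ((-9 - 9)*(-5) - 33)/8 = -1 + (-18*(-5) - 33)/8 = -1 + (90 - 33)/8 = -1 + (1/8)*57 = -1 + 57/8 = 49/8 ≈ 6.1250)
D - M((-29 + 3)*(11 - 11)) = 49/8 - (-21 - (-29 + 3)*(11 - 11)) = 49/8 - (-21 - (-26)*0) = 49/8 - (-21 - 1*0) = 49/8 - (-21 + 0) = 49/8 - 1*(-21) = 49/8 + 21 = 217/8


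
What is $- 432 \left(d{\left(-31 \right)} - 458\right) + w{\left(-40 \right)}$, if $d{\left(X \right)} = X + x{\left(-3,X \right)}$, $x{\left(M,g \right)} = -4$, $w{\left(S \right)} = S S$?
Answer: $214576$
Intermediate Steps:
$w{\left(S \right)} = S^{2}$
$d{\left(X \right)} = -4 + X$ ($d{\left(X \right)} = X - 4 = -4 + X$)
$- 432 \left(d{\left(-31 \right)} - 458\right) + w{\left(-40 \right)} = - 432 \left(\left(-4 - 31\right) - 458\right) + \left(-40\right)^{2} = - 432 \left(-35 - 458\right) + 1600 = \left(-432\right) \left(-493\right) + 1600 = 212976 + 1600 = 214576$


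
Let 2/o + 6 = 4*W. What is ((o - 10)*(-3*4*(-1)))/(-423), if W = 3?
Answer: 116/423 ≈ 0.27423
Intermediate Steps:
o = ⅓ (o = 2/(-6 + 4*3) = 2/(-6 + 12) = 2/6 = 2*(⅙) = ⅓ ≈ 0.33333)
((o - 10)*(-3*4*(-1)))/(-423) = ((⅓ - 10)*(-3*4*(-1)))/(-423) = -(-116)*(-1)*(-1/423) = -29/3*12*(-1/423) = -116*(-1/423) = 116/423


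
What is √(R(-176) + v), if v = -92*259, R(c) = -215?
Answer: I*√24043 ≈ 155.06*I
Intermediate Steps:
v = -23828
√(R(-176) + v) = √(-215 - 23828) = √(-24043) = I*√24043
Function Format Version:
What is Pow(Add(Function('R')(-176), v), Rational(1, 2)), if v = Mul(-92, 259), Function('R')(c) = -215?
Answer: Mul(I, Pow(24043, Rational(1, 2))) ≈ Mul(155.06, I)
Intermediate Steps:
v = -23828
Pow(Add(Function('R')(-176), v), Rational(1, 2)) = Pow(Add(-215, -23828), Rational(1, 2)) = Pow(-24043, Rational(1, 2)) = Mul(I, Pow(24043, Rational(1, 2)))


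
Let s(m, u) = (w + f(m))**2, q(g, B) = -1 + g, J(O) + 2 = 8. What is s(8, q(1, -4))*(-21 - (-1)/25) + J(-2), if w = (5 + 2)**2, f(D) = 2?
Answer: -1362774/25 ≈ -54511.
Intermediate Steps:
J(O) = 6 (J(O) = -2 + 8 = 6)
w = 49 (w = 7**2 = 49)
s(m, u) = 2601 (s(m, u) = (49 + 2)**2 = 51**2 = 2601)
s(8, q(1, -4))*(-21 - (-1)/25) + J(-2) = 2601*(-21 - (-1)/25) + 6 = 2601*(-21 - 1*(-1/25)) + 6 = 2601*(-21 + 1/25) + 6 = 2601*(-524/25) + 6 = -1362924/25 + 6 = -1362774/25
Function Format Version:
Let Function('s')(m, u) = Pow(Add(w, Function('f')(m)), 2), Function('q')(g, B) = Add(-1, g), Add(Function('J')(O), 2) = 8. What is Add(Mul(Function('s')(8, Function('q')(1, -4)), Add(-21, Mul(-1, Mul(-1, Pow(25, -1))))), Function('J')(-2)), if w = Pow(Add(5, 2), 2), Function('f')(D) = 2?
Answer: Rational(-1362774, 25) ≈ -54511.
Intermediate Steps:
Function('J')(O) = 6 (Function('J')(O) = Add(-2, 8) = 6)
w = 49 (w = Pow(7, 2) = 49)
Function('s')(m, u) = 2601 (Function('s')(m, u) = Pow(Add(49, 2), 2) = Pow(51, 2) = 2601)
Add(Mul(Function('s')(8, Function('q')(1, -4)), Add(-21, Mul(-1, Mul(-1, Pow(25, -1))))), Function('J')(-2)) = Add(Mul(2601, Add(-21, Mul(-1, Mul(-1, Pow(25, -1))))), 6) = Add(Mul(2601, Add(-21, Mul(-1, Mul(-1, Rational(1, 25))))), 6) = Add(Mul(2601, Add(-21, Mul(-1, Rational(-1, 25)))), 6) = Add(Mul(2601, Add(-21, Rational(1, 25))), 6) = Add(Mul(2601, Rational(-524, 25)), 6) = Add(Rational(-1362924, 25), 6) = Rational(-1362774, 25)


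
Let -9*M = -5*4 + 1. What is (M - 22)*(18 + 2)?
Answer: -3580/9 ≈ -397.78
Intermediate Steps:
M = 19/9 (M = -(-5*4 + 1)/9 = -(-20 + 1)/9 = -⅑*(-19) = 19/9 ≈ 2.1111)
(M - 22)*(18 + 2) = (19/9 - 22)*(18 + 2) = -179/9*20 = -3580/9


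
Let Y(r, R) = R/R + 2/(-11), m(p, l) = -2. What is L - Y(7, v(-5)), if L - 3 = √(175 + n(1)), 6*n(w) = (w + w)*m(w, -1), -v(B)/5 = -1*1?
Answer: 24/11 + √1569/3 ≈ 15.385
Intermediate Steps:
v(B) = 5 (v(B) = -(-5) = -5*(-1) = 5)
Y(r, R) = 9/11 (Y(r, R) = 1 + 2*(-1/11) = 1 - 2/11 = 9/11)
n(w) = -2*w/3 (n(w) = ((w + w)*(-2))/6 = ((2*w)*(-2))/6 = (-4*w)/6 = -2*w/3)
L = 3 + √1569/3 (L = 3 + √(175 - ⅔*1) = 3 + √(175 - ⅔) = 3 + √(523/3) = 3 + √1569/3 ≈ 16.204)
L - Y(7, v(-5)) = (3 + √1569/3) - 1*9/11 = (3 + √1569/3) - 9/11 = 24/11 + √1569/3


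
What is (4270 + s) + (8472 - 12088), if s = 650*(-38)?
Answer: -24046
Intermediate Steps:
s = -24700
(4270 + s) + (8472 - 12088) = (4270 - 24700) + (8472 - 12088) = -20430 - 3616 = -24046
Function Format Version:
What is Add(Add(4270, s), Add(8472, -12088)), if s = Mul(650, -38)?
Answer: -24046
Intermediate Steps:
s = -24700
Add(Add(4270, s), Add(8472, -12088)) = Add(Add(4270, -24700), Add(8472, -12088)) = Add(-20430, -3616) = -24046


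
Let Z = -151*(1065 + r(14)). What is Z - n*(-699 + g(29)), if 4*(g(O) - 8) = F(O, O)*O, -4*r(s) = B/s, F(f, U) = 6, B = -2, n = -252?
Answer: -9071731/28 ≈ -3.2399e+5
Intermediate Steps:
r(s) = 1/(2*s) (r(s) = -(-1)/(2*s) = 1/(2*s))
g(O) = 8 + 3*O/2 (g(O) = 8 + (6*O)/4 = 8 + 3*O/2)
Z = -4502971/28 (Z = -151*(1065 + (½)/14) = -151*(1065 + (½)*(1/14)) = -151*(1065 + 1/28) = -151*29821/28 = -4502971/28 ≈ -1.6082e+5)
Z - n*(-699 + g(29)) = -4502971/28 - (-252)*(-699 + (8 + (3/2)*29)) = -4502971/28 - (-252)*(-699 + (8 + 87/2)) = -4502971/28 - (-252)*(-699 + 103/2) = -4502971/28 - (-252)*(-1295)/2 = -4502971/28 - 1*163170 = -4502971/28 - 163170 = -9071731/28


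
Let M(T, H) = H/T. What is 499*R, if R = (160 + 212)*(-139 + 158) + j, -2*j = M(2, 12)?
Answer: 3525435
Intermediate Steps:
j = -3 (j = -6/2 = -1/2*6 = -3)
R = 7065 (R = (160 + 212)*(-139 + 158) - 3 = 372*19 - 3 = 7068 - 3 = 7065)
499*R = 499*7065 = 3525435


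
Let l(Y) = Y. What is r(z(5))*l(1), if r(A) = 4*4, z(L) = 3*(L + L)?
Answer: 16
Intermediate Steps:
z(L) = 6*L (z(L) = 3*(2*L) = 6*L)
r(A) = 16
r(z(5))*l(1) = 16*1 = 16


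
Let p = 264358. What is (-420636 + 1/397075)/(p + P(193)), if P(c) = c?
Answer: -167024039699/105046588325 ≈ -1.5900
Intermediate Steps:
(-420636 + 1/397075)/(p + P(193)) = (-420636 + 1/397075)/(264358 + 193) = (-420636 + 1/397075)/264551 = -167024039699/397075*1/264551 = -167024039699/105046588325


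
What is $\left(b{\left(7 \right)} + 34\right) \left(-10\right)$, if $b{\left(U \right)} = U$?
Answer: $-410$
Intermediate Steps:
$\left(b{\left(7 \right)} + 34\right) \left(-10\right) = \left(7 + 34\right) \left(-10\right) = 41 \left(-10\right) = -410$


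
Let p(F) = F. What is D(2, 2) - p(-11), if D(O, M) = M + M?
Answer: 15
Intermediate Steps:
D(O, M) = 2*M
D(2, 2) - p(-11) = 2*2 - 1*(-11) = 4 + 11 = 15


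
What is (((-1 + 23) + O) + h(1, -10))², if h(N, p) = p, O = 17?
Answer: 841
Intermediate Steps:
(((-1 + 23) + O) + h(1, -10))² = (((-1 + 23) + 17) - 10)² = ((22 + 17) - 10)² = (39 - 10)² = 29² = 841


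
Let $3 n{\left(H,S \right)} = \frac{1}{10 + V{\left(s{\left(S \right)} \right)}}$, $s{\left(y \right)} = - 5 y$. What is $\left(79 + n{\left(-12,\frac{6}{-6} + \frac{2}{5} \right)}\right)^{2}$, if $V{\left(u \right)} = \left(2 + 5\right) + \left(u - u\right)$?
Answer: $\frac{16240900}{2601} \approx 6244.1$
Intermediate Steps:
$V{\left(u \right)} = 7$ ($V{\left(u \right)} = 7 + 0 = 7$)
$n{\left(H,S \right)} = \frac{1}{51}$ ($n{\left(H,S \right)} = \frac{1}{3 \left(10 + 7\right)} = \frac{1}{3 \cdot 17} = \frac{1}{3} \cdot \frac{1}{17} = \frac{1}{51}$)
$\left(79 + n{\left(-12,\frac{6}{-6} + \frac{2}{5} \right)}\right)^{2} = \left(79 + \frac{1}{51}\right)^{2} = \left(\frac{4030}{51}\right)^{2} = \frac{16240900}{2601}$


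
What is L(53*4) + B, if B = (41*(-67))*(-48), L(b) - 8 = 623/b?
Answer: 27955791/212 ≈ 1.3187e+5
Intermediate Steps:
L(b) = 8 + 623/b
B = 131856 (B = -2747*(-48) = 131856)
L(53*4) + B = (8 + 623/((53*4))) + 131856 = (8 + 623/212) + 131856 = 2319/212 + 131856 = 27955791/212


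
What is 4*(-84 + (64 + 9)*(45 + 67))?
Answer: 32368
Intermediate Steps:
4*(-84 + (64 + 9)*(45 + 67)) = 4*(-84 + 73*112) = 4*(-84 + 8176) = 4*8092 = 32368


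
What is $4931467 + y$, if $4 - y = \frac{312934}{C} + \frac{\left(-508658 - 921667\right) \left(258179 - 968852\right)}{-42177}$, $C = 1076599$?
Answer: $\frac{439427518351672930}{15135905341} \approx 2.9032 \cdot 10^{7}$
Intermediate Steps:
$y = \frac{364785300647407683}{15135905341}$ ($y = 4 - \left(\frac{312934}{1076599} + \frac{\left(-508658 - 921667\right) \left(258179 - 968852\right)}{-42177}\right) = 4 - \left(312934 \cdot \frac{1}{1076599} + \left(-1430325\right) \left(-710673\right) \left(- \frac{1}{42177}\right)\right) = 4 - \left(\frac{312934}{1076599} + 1016493358725 \left(- \frac{1}{42177}\right)\right) = 4 - \left(\frac{312934}{1076599} - \frac{338831119575}{14059}\right) = 4 - - \frac{364785240103786319}{15135905341} = 4 + \frac{364785240103786319}{15135905341} = \frac{364785300647407683}{15135905341} \approx 2.4101 \cdot 10^{7}$)
$4931467 + y = 4931467 + \frac{364785300647407683}{15135905341} = \frac{439427518351672930}{15135905341}$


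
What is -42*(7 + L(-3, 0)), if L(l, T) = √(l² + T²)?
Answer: -420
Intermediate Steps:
L(l, T) = √(T² + l²)
-42*(7 + L(-3, 0)) = -42*(7 + √(0² + (-3)²)) = -42*(7 + √(0 + 9)) = -42*(7 + √9) = -42*(7 + 3) = -42*10 = -420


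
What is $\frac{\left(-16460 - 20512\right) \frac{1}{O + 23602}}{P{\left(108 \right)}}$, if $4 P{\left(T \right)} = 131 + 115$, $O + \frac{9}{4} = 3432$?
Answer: $- \frac{98592}{4433207} \approx -0.022239$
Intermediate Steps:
$O = \frac{13719}{4}$ ($O = - \frac{9}{4} + 3432 = \frac{13719}{4} \approx 3429.8$)
$P{\left(T \right)} = \frac{123}{2}$ ($P{\left(T \right)} = \frac{131 + 115}{4} = \frac{1}{4} \cdot 246 = \frac{123}{2}$)
$\frac{\left(-16460 - 20512\right) \frac{1}{O + 23602}}{P{\left(108 \right)}} = \frac{\left(-16460 - 20512\right) \frac{1}{\frac{13719}{4} + 23602}}{\frac{123}{2}} = - \frac{36972}{\frac{108127}{4}} \cdot \frac{2}{123} = \left(-36972\right) \frac{4}{108127} \cdot \frac{2}{123} = \left(- \frac{147888}{108127}\right) \frac{2}{123} = - \frac{98592}{4433207}$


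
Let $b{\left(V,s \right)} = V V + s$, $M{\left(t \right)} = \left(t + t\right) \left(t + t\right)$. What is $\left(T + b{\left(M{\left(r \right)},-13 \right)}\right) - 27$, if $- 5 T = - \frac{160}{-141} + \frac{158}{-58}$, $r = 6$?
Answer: $\frac{423136219}{20445} \approx 20696.0$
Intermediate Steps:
$M{\left(t \right)} = 4 t^{2}$ ($M{\left(t \right)} = 2 t 2 t = 4 t^{2}$)
$b{\left(V,s \right)} = s + V^{2}$ ($b{\left(V,s \right)} = V^{2} + s = s + V^{2}$)
$T = \frac{6499}{20445}$ ($T = - \frac{- \frac{160}{-141} + \frac{158}{-58}}{5} = - \frac{\left(-160\right) \left(- \frac{1}{141}\right) + 158 \left(- \frac{1}{58}\right)}{5} = - \frac{\frac{160}{141} - \frac{79}{29}}{5} = \left(- \frac{1}{5}\right) \left(- \frac{6499}{4089}\right) = \frac{6499}{20445} \approx 0.31788$)
$\left(T + b{\left(M{\left(r \right)},-13 \right)}\right) - 27 = \left(\frac{6499}{20445} - \left(13 - \left(4 \cdot 6^{2}\right)^{2}\right)\right) - 27 = \left(\frac{6499}{20445} - \left(13 - \left(4 \cdot 36\right)^{2}\right)\right) - 27 = \left(\frac{6499}{20445} - \left(13 - 144^{2}\right)\right) - 27 = \left(\frac{6499}{20445} + \left(-13 + 20736\right)\right) - 27 = \left(\frac{6499}{20445} + 20723\right) - 27 = \frac{423688234}{20445} - 27 = \frac{423136219}{20445}$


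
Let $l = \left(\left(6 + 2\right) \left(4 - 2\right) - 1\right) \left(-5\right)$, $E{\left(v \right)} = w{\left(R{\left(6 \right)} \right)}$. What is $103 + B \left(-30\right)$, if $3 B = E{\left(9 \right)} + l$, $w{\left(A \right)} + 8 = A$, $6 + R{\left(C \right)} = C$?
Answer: $933$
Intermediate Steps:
$R{\left(C \right)} = -6 + C$
$w{\left(A \right)} = -8 + A$
$E{\left(v \right)} = -8$ ($E{\left(v \right)} = -8 + \left(-6 + 6\right) = -8 + 0 = -8$)
$l = -75$ ($l = \left(8 \cdot 2 - 1\right) \left(-5\right) = \left(16 - 1\right) \left(-5\right) = 15 \left(-5\right) = -75$)
$B = - \frac{83}{3}$ ($B = \frac{-8 - 75}{3} = \frac{1}{3} \left(-83\right) = - \frac{83}{3} \approx -27.667$)
$103 + B \left(-30\right) = 103 - -830 = 103 + 830 = 933$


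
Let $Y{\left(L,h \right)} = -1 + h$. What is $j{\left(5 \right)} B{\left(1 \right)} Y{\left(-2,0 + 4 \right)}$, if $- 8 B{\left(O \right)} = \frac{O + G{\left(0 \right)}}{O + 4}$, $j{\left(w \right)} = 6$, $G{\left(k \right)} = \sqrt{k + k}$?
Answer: $- \frac{9}{20} \approx -0.45$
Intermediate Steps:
$G{\left(k \right)} = \sqrt{2} \sqrt{k}$ ($G{\left(k \right)} = \sqrt{2 k} = \sqrt{2} \sqrt{k}$)
$B{\left(O \right)} = - \frac{O}{8 \left(4 + O\right)}$ ($B{\left(O \right)} = - \frac{\left(O + \sqrt{2} \sqrt{0}\right) \frac{1}{O + 4}}{8} = - \frac{\left(O + \sqrt{2} \cdot 0\right) \frac{1}{4 + O}}{8} = - \frac{\left(O + 0\right) \frac{1}{4 + O}}{8} = - \frac{O \frac{1}{4 + O}}{8} = - \frac{O}{8 \left(4 + O\right)}$)
$j{\left(5 \right)} B{\left(1 \right)} Y{\left(-2,0 + 4 \right)} = 6 \left(\left(-1\right) 1 \frac{1}{32 + 8 \cdot 1}\right) \left(-1 + \left(0 + 4\right)\right) = 6 \left(\left(-1\right) 1 \frac{1}{32 + 8}\right) \left(-1 + 4\right) = 6 \left(\left(-1\right) 1 \cdot \frac{1}{40}\right) 3 = 6 \left(- \frac{1}{40}\right) 3 = \left(- \frac{3}{20}\right) 3 = - \frac{9}{20}$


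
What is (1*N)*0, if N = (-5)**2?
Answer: 0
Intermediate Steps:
N = 25
(1*N)*0 = (1*25)*0 = 25*0 = 0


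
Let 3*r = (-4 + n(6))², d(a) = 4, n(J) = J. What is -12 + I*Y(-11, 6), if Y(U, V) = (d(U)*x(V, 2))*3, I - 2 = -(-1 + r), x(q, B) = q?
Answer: 108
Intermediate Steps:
r = 4/3 (r = (-4 + 6)²/3 = (⅓)*2² = (⅓)*4 = 4/3 ≈ 1.3333)
I = 5/3 (I = 2 - (-1 + 4/3) = 2 - 1*⅓ = 2 - ⅓ = 5/3 ≈ 1.6667)
Y(U, V) = 12*V (Y(U, V) = (4*V)*3 = 12*V)
-12 + I*Y(-11, 6) = -12 + 5*(12*6)/3 = -12 + (5/3)*72 = -12 + 120 = 108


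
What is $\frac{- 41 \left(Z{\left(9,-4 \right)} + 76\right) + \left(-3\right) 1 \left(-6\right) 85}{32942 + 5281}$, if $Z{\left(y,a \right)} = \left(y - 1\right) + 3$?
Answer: $- \frac{679}{12741} \approx -0.053293$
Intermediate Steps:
$Z{\left(y,a \right)} = 2 + y$ ($Z{\left(y,a \right)} = \left(-1 + y\right) + 3 = 2 + y$)
$\frac{- 41 \left(Z{\left(9,-4 \right)} + 76\right) + \left(-3\right) 1 \left(-6\right) 85}{32942 + 5281} = \frac{- 41 \left(\left(2 + 9\right) + 76\right) + \left(-3\right) 1 \left(-6\right) 85}{32942 + 5281} = \frac{- 41 \left(11 + 76\right) + \left(-3\right) \left(-6\right) 85}{38223} = \left(\left(-41\right) 87 + 18 \cdot 85\right) \frac{1}{38223} = \left(-3567 + 1530\right) \frac{1}{38223} = \left(-2037\right) \frac{1}{38223} = - \frac{679}{12741}$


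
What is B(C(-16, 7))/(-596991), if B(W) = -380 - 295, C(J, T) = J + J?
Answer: 225/198997 ≈ 0.0011307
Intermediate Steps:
C(J, T) = 2*J
B(W) = -675
B(C(-16, 7))/(-596991) = -675/(-596991) = -675*(-1/596991) = 225/198997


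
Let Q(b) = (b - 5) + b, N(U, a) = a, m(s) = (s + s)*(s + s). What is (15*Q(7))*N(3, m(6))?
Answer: 19440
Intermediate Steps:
m(s) = 4*s² (m(s) = (2*s)*(2*s) = 4*s²)
Q(b) = -5 + 2*b (Q(b) = (-5 + b) + b = -5 + 2*b)
(15*Q(7))*N(3, m(6)) = (15*(-5 + 2*7))*(4*6²) = (15*(-5 + 14))*(4*36) = (15*9)*144 = 135*144 = 19440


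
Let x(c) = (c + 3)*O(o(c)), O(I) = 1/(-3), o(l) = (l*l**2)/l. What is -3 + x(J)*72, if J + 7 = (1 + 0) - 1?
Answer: 93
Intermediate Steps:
o(l) = l**2 (o(l) = l**3/l = l**2)
O(I) = -1/3
J = -7 (J = -7 + ((1 + 0) - 1) = -7 + (1 - 1) = -7 + 0 = -7)
x(c) = -1 - c/3 (x(c) = (c + 3)*(-1/3) = (3 + c)*(-1/3) = -1 - c/3)
-3 + x(J)*72 = -3 + (-1 - 1/3*(-7))*72 = -3 + (-1 + 7/3)*72 = -3 + (4/3)*72 = -3 + 96 = 93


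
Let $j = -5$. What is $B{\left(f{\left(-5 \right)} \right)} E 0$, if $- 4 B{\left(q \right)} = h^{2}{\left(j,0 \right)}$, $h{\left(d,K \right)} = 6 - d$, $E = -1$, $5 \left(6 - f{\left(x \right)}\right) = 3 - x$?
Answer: $0$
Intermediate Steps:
$f{\left(x \right)} = \frac{27}{5} + \frac{x}{5}$ ($f{\left(x \right)} = 6 - \frac{3 - x}{5} = 6 + \left(- \frac{3}{5} + \frac{x}{5}\right) = \frac{27}{5} + \frac{x}{5}$)
$B{\left(q \right)} = - \frac{121}{4}$ ($B{\left(q \right)} = - \frac{\left(6 - -5\right)^{2}}{4} = - \frac{\left(6 + 5\right)^{2}}{4} = - \frac{11^{2}}{4} = \left(- \frac{1}{4}\right) 121 = - \frac{121}{4}$)
$B{\left(f{\left(-5 \right)} \right)} E 0 = \left(- \frac{121}{4}\right) \left(-1\right) 0 = \frac{121}{4} \cdot 0 = 0$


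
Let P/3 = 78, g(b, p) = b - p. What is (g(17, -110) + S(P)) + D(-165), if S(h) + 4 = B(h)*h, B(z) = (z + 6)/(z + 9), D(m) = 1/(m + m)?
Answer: 350567/990 ≈ 354.11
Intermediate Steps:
D(m) = 1/(2*m)
P = 234 (P = 3*78 = 234)
B(z) = (6 + z)/(9 + z)
S(h) = -4 + h*(6 + h)/(9 + h) (S(h) = -4 + ((6 + h)/(9 + h))*h = -4 + h*(6 + h)/(9 + h))
(g(17, -110) + S(P)) + D(-165) = ((17 - 1*(-110)) + (-36 + 234² + 2*234)/(9 + 234)) + (½)/(-165) = ((17 + 110) + (-36 + 54756 + 468)/243) + (½)*(-1/165) = (127 + (1/243)*55188) - 1/330 = (127 + 2044/9) - 1/330 = 3187/9 - 1/330 = 350567/990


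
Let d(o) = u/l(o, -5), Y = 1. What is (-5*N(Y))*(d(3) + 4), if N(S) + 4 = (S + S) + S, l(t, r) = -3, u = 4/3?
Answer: 160/9 ≈ 17.778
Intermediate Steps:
u = 4/3 (u = 4*(⅓) = 4/3 ≈ 1.3333)
d(o) = -4/9 (d(o) = (4/3)/(-3) = (4/3)*(-⅓) = -4/9)
N(S) = -4 + 3*S (N(S) = -4 + ((S + S) + S) = -4 + (2*S + S) = -4 + 3*S)
(-5*N(Y))*(d(3) + 4) = (-5*(-4 + 3*1))*(-4/9 + 4) = -5*(-4 + 3)*(32/9) = -5*(-1)*(32/9) = 5*(32/9) = 160/9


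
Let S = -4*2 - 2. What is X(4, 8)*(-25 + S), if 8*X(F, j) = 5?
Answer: -175/8 ≈ -21.875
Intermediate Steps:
S = -10 (S = -8 - 2 = -10)
X(F, j) = 5/8 (X(F, j) = (⅛)*5 = 5/8)
X(4, 8)*(-25 + S) = 5*(-25 - 10)/8 = (5/8)*(-35) = -175/8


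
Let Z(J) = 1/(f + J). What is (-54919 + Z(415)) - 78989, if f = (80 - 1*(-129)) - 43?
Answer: -77800547/581 ≈ -1.3391e+5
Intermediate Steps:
f = 166 (f = (80 + 129) - 43 = 209 - 43 = 166)
Z(J) = 1/(166 + J)
(-54919 + Z(415)) - 78989 = (-54919 + 1/(166 + 415)) - 78989 = (-54919 + 1/581) - 78989 = -31907938/581 - 78989 = -77800547/581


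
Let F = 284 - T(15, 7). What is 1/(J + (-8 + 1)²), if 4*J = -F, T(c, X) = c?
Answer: -4/73 ≈ -0.054795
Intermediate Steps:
F = 269 (F = 284 - 1*15 = 284 - 15 = 269)
J = -269/4 (J = (-1*269)/4 = (¼)*(-269) = -269/4 ≈ -67.250)
1/(J + (-8 + 1)²) = 1/(-269/4 + (-8 + 1)²) = 1/(-269/4 + (-7)²) = 1/(-269/4 + 49) = 1/(-73/4) = -4/73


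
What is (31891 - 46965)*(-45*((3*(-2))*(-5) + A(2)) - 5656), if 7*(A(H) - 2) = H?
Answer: 750112388/7 ≈ 1.0716e+8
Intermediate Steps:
A(H) = 2 + H/7
(31891 - 46965)*(-45*((3*(-2))*(-5) + A(2)) - 5656) = (31891 - 46965)*(-45*((3*(-2))*(-5) + (2 + (1/7)*2)) - 5656) = -15074*(-45*(-6*(-5) + (2 + 2/7)) - 5656) = -15074*(-45*(30 + 16/7) - 5656) = -15074*(-45*226/7 - 5656) = -15074*(-10170/7 - 5656) = -15074*(-49762/7) = 750112388/7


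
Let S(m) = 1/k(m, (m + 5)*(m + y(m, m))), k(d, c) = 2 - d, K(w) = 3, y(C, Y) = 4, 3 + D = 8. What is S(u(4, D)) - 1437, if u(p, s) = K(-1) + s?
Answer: -8623/6 ≈ -1437.2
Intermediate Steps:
D = 5 (D = -3 + 8 = 5)
u(p, s) = 3 + s
S(m) = 1/(2 - m)
S(u(4, D)) - 1437 = -1/(-2 + (3 + 5)) - 1437 = -1/(-2 + 8) - 1437 = -1/6 - 1437 = -1*⅙ - 1437 = -⅙ - 1437 = -8623/6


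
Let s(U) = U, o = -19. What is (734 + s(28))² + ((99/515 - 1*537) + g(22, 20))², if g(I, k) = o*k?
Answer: 376932593236/265225 ≈ 1.4212e+6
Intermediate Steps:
g(I, k) = -19*k
(734 + s(28))² + ((99/515 - 1*537) + g(22, 20))² = (734 + 28)² + ((99/515 - 1*537) - 19*20)² = 762² + ((99*(1/515) - 537) - 380)² = 580644 + ((99/515 - 537) - 380)² = 580644 + (-276456/515 - 380)² = 580644 + (-472156/515)² = 580644 + 222931288336/265225 = 376932593236/265225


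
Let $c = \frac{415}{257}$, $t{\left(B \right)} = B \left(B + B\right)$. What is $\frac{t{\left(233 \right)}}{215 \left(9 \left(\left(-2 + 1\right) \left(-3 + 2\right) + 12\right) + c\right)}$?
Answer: $\frac{13952273}{3277030} \approx 4.2576$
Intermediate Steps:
$t{\left(B \right)} = 2 B^{2}$ ($t{\left(B \right)} = B 2 B = 2 B^{2}$)
$c = \frac{415}{257}$ ($c = 415 \cdot \frac{1}{257} = \frac{415}{257} \approx 1.6148$)
$\frac{t{\left(233 \right)}}{215 \left(9 \left(\left(-2 + 1\right) \left(-3 + 2\right) + 12\right) + c\right)} = \frac{2 \cdot 233^{2}}{215 \left(9 \left(\left(-2 + 1\right) \left(-3 + 2\right) + 12\right) + \frac{415}{257}\right)} = \frac{2 \cdot 54289}{215 \left(9 \left(\left(-1\right) \left(-1\right) + 12\right) + \frac{415}{257}\right)} = \frac{108578}{215 \left(9 \left(1 + 12\right) + \frac{415}{257}\right)} = \frac{108578}{215 \left(9 \cdot 13 + \frac{415}{257}\right)} = \frac{108578}{215 \left(117 + \frac{415}{257}\right)} = \frac{108578}{215 \cdot \frac{30484}{257}} = \frac{108578}{\frac{6554060}{257}} = 108578 \cdot \frac{257}{6554060} = \frac{13952273}{3277030}$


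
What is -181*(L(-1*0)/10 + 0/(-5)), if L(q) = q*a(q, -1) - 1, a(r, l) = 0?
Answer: 181/10 ≈ 18.100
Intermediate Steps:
L(q) = -1 (L(q) = q*0 - 1 = 0 - 1 = -1)
-181*(L(-1*0)/10 + 0/(-5)) = -181*(-1/10 + 0/(-5)) = -181*(-1*⅒ + 0*(-⅕)) = -181*(-⅒ + 0) = -181*(-⅒) = 181/10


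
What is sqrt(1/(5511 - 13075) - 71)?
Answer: I*sqrt(1015552095)/3782 ≈ 8.4262*I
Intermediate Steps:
sqrt(1/(5511 - 13075) - 71) = sqrt(1/(-7564) - 71) = sqrt(-1/7564 - 71) = sqrt(-537045/7564) = I*sqrt(1015552095)/3782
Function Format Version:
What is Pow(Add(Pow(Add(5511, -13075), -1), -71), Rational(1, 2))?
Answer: Mul(Rational(1, 3782), I, Pow(1015552095, Rational(1, 2))) ≈ Mul(8.4262, I)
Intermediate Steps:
Pow(Add(Pow(Add(5511, -13075), -1), -71), Rational(1, 2)) = Pow(Add(Pow(-7564, -1), -71), Rational(1, 2)) = Pow(Add(Rational(-1, 7564), -71), Rational(1, 2)) = Pow(Rational(-537045, 7564), Rational(1, 2)) = Mul(Rational(1, 3782), I, Pow(1015552095, Rational(1, 2)))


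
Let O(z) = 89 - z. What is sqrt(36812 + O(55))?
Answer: 3*sqrt(4094) ≈ 191.95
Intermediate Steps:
sqrt(36812 + O(55)) = sqrt(36812 + (89 - 1*55)) = sqrt(36812 + (89 - 55)) = sqrt(36812 + 34) = sqrt(36846) = 3*sqrt(4094)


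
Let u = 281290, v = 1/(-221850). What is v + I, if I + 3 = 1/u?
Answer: -9360630947/3120209325 ≈ -3.0000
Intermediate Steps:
v = -1/221850 ≈ -4.5076e-6
I = -843869/281290 (I = -3 + 1/281290 = -843869/281290 ≈ -3.0000)
v + I = -1/221850 - 843869/281290 = -9360630947/3120209325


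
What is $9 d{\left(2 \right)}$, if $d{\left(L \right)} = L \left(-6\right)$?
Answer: $-108$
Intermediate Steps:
$d{\left(L \right)} = - 6 L$
$9 d{\left(2 \right)} = 9 \left(\left(-6\right) 2\right) = 9 \left(-12\right) = -108$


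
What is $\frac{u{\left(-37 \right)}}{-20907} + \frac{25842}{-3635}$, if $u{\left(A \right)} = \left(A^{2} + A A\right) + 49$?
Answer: $- \frac{183469813}{25332315} \approx -7.2425$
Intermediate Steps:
$u{\left(A \right)} = 49 + 2 A^{2}$ ($u{\left(A \right)} = \left(A^{2} + A^{2}\right) + 49 = 2 A^{2} + 49 = 49 + 2 A^{2}$)
$\frac{u{\left(-37 \right)}}{-20907} + \frac{25842}{-3635} = \frac{49 + 2 \left(-37\right)^{2}}{-20907} + \frac{25842}{-3635} = \left(49 + 2 \cdot 1369\right) \left(- \frac{1}{20907}\right) + 25842 \left(- \frac{1}{3635}\right) = \left(49 + 2738\right) \left(- \frac{1}{20907}\right) - \frac{25842}{3635} = 2787 \left(- \frac{1}{20907}\right) - \frac{25842}{3635} = - \frac{929}{6969} - \frac{25842}{3635} = - \frac{183469813}{25332315}$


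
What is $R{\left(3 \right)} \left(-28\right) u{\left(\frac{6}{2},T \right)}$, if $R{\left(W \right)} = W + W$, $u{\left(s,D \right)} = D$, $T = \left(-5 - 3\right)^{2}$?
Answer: $-10752$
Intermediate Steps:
$T = 64$ ($T = \left(-8\right)^{2} = 64$)
$R{\left(W \right)} = 2 W$
$R{\left(3 \right)} \left(-28\right) u{\left(\frac{6}{2},T \right)} = 2 \cdot 3 \left(-28\right) 64 = 6 \left(-28\right) 64 = \left(-168\right) 64 = -10752$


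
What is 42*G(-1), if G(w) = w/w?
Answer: 42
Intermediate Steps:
G(w) = 1
42*G(-1) = 42*1 = 42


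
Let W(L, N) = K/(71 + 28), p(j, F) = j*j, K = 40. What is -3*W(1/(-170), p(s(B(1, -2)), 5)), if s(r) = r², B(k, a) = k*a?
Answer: -40/33 ≈ -1.2121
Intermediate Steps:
B(k, a) = a*k
p(j, F) = j²
W(L, N) = 40/99 (W(L, N) = 40/(71 + 28) = 40/99)
-3*W(1/(-170), p(s(B(1, -2)), 5)) = -3*40/99 = -40/33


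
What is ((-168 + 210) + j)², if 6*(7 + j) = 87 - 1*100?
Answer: 38809/36 ≈ 1078.0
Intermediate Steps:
j = -55/6 (j = -7 + (87 - 1*100)/6 = -7 + (87 - 100)/6 = -7 + (⅙)*(-13) = -7 - 13/6 = -55/6 ≈ -9.1667)
((-168 + 210) + j)² = ((-168 + 210) - 55/6)² = (42 - 55/6)² = (197/6)² = 38809/36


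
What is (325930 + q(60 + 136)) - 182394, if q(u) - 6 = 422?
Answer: 143964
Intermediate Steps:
q(u) = 428 (q(u) = 6 + 422 = 428)
(325930 + q(60 + 136)) - 182394 = (325930 + 428) - 182394 = 326358 - 182394 = 143964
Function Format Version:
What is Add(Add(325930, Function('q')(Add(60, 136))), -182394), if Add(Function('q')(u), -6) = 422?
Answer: 143964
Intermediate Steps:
Function('q')(u) = 428 (Function('q')(u) = Add(6, 422) = 428)
Add(Add(325930, Function('q')(Add(60, 136))), -182394) = Add(Add(325930, 428), -182394) = Add(326358, -182394) = 143964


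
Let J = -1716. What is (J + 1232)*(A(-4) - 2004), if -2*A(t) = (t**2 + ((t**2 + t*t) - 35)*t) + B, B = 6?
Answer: 978164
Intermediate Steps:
A(t) = -3 - t**2/2 - t*(-35 + 2*t**2)/2 (A(t) = -((t**2 + ((t**2 + t*t) - 35)*t) + 6)/2 = -((t**2 + ((t**2 + t**2) - 35)*t) + 6)/2 = -((t**2 + (2*t**2 - 35)*t) + 6)/2 = -((t**2 + (-35 + 2*t**2)*t) + 6)/2 = -((t**2 + t*(-35 + 2*t**2)) + 6)/2 = -(6 + t**2 + t*(-35 + 2*t**2))/2 = -3 - t**2/2 - t*(-35 + 2*t**2)/2)
(J + 1232)*(A(-4) - 2004) = (-1716 + 1232)*((-3 - 1*(-4)**3 - 1/2*(-4)**2 + (35/2)*(-4)) - 2004) = -484*((-3 - 1*(-64) - 1/2*16 - 70) - 2004) = -484*((-3 + 64 - 8 - 70) - 2004) = -484*(-17 - 2004) = -484*(-2021) = 978164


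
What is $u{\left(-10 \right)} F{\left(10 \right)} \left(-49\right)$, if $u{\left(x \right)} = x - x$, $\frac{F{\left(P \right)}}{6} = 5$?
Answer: $0$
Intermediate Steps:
$F{\left(P \right)} = 30$ ($F{\left(P \right)} = 6 \cdot 5 = 30$)
$u{\left(x \right)} = 0$
$u{\left(-10 \right)} F{\left(10 \right)} \left(-49\right) = 0 \cdot 30 \left(-49\right) = 0 \left(-49\right) = 0$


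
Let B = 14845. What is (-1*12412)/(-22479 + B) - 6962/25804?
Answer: 66782835/49246934 ≈ 1.3561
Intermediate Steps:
(-1*12412)/(-22479 + B) - 6962/25804 = (-1*12412)/(-22479 + 14845) - 6962/25804 = -12412/(-7634) - 6962*1/25804 = -12412*(-1/7634) - 3481/12902 = 6206/3817 - 3481/12902 = 66782835/49246934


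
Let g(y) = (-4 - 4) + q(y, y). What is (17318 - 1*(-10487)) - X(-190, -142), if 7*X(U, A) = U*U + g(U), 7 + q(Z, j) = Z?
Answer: 158740/7 ≈ 22677.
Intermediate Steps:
q(Z, j) = -7 + Z
g(y) = -15 + y (g(y) = (-4 - 4) + (-7 + y) = -8 + (-7 + y) = -15 + y)
X(U, A) = -15/7 + U/7 + U²/7 (X(U, A) = (U*U + (-15 + U))/7 = (U² + (-15 + U))/7 = (-15 + U + U²)/7 = -15/7 + U/7 + U²/7)
(17318 - 1*(-10487)) - X(-190, -142) = (17318 - 1*(-10487)) - (-15/7 + (⅐)*(-190) + (⅐)*(-190)²) = (17318 + 10487) - (-15/7 - 190/7 + (⅐)*36100) = 27805 - (-15/7 - 190/7 + 36100/7) = 27805 - 1*35895/7 = 27805 - 35895/7 = 158740/7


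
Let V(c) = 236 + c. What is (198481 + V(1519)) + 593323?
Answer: 793559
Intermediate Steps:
(198481 + V(1519)) + 593323 = (198481 + (236 + 1519)) + 593323 = (198481 + 1755) + 593323 = 200236 + 593323 = 793559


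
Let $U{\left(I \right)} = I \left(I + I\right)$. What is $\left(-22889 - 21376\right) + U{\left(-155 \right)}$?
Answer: $3785$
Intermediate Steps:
$U{\left(I \right)} = 2 I^{2}$ ($U{\left(I \right)} = I 2 I = 2 I^{2}$)
$\left(-22889 - 21376\right) + U{\left(-155 \right)} = \left(-22889 - 21376\right) + 2 \left(-155\right)^{2} = -44265 + 2 \cdot 24025 = -44265 + 48050 = 3785$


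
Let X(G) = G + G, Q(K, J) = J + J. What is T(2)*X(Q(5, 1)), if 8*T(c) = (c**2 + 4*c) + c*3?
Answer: 9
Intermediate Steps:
Q(K, J) = 2*J
X(G) = 2*G
T(c) = c**2/8 + 7*c/8 (T(c) = ((c**2 + 4*c) + c*3)/8 = ((c**2 + 4*c) + 3*c)/8 = (c**2 + 7*c)/8 = c**2/8 + 7*c/8)
T(2)*X(Q(5, 1)) = ((1/8)*2*(7 + 2))*(2*(2*1)) = ((1/8)*2*9)*(2*2) = (9/4)*4 = 9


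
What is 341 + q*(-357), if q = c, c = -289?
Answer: 103514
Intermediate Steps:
q = -289
341 + q*(-357) = 341 - 289*(-357) = 341 + 103173 = 103514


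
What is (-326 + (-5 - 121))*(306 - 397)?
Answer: 41132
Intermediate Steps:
(-326 + (-5 - 121))*(306 - 397) = (-326 - 126)*(-91) = -452*(-91) = 41132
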